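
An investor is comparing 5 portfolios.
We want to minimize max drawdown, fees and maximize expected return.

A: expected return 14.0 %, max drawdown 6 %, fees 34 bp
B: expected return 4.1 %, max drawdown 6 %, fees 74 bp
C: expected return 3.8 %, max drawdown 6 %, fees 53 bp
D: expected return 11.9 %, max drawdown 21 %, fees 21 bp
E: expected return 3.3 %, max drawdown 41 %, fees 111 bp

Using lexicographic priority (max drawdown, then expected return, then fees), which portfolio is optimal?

First minimize max drawdown: best is 6, kept {A, B, C}.
Then maximize expected return: best is 14.0, kept {A}.

A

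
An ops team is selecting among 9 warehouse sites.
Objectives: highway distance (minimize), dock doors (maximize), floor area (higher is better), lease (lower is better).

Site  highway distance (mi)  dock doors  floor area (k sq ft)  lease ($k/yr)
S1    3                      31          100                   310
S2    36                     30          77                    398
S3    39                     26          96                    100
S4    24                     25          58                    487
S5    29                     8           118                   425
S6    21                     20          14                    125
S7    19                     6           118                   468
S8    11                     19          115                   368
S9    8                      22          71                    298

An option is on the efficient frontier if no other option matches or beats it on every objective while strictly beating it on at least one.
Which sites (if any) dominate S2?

S1

S1: highway distance 3≤36, dock doors 31≥30, floor area 100≥77, lease 310≤398 — dominates S2.
Others (S3, S4, S5, S6, S7, S8, S9) are each worse than S2 on at least one objective.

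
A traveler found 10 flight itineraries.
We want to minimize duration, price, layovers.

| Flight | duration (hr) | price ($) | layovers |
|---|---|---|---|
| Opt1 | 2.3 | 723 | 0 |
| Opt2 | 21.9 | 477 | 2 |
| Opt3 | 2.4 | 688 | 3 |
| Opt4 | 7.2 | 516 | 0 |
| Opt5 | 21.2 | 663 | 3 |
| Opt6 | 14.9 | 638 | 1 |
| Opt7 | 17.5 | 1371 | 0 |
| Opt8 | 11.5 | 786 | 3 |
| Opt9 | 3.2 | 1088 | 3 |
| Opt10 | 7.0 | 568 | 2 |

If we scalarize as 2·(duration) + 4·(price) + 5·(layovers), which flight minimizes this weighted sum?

Opt2

Opt1: 2·2.3 + 4·723 + 5·0 = 2896.6
Opt2: 2·21.9 + 4·477 + 5·2 = 1961.8
Opt3: 2·2.4 + 4·688 + 5·3 = 2771.8
Opt4: 2·7.2 + 4·516 + 5·0 = 2078.4
Opt5: 2·21.2 + 4·663 + 5·3 = 2709.4
Opt6: 2·14.9 + 4·638 + 5·1 = 2586.8
Opt7: 2·17.5 + 4·1371 + 5·0 = 5519.0
Opt8: 2·11.5 + 4·786 + 5·3 = 3182.0
Opt9: 2·3.2 + 4·1088 + 5·3 = 4373.4
Opt10: 2·7.0 + 4·568 + 5·2 = 2296.0
Lowest: Opt2 at 1961.8.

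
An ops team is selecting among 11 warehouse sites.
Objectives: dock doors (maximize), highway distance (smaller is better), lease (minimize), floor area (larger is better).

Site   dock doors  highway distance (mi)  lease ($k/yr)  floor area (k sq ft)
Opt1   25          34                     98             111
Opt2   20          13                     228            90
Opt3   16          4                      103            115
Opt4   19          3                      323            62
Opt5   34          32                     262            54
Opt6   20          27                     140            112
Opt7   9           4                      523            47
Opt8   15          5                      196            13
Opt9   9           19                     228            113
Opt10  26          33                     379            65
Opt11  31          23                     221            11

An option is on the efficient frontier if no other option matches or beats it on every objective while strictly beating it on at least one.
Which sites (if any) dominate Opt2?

Opt1: worse on highway distance (34 vs 13).
Opt3: worse on dock doors (16 vs 20).
Opt4: worse on dock doors (19 vs 20).
Opt5: worse on highway distance (32 vs 13).
Opt6: worse on highway distance (27 vs 13).
Opt7: worse on dock doors (9 vs 20).
Opt8: worse on dock doors (15 vs 20).
Opt9: worse on dock doors (9 vs 20).
Opt10: worse on highway distance (33 vs 13).
Opt11: worse on highway distance (23 vs 13).
No option dominates Opt2.

none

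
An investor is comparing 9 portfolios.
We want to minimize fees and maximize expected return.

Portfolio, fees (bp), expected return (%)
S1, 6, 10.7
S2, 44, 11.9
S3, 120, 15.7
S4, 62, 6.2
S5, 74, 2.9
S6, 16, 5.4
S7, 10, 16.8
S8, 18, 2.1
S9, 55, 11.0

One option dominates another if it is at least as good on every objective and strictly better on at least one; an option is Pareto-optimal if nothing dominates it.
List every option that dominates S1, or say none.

none

S2: worse on fees (44 vs 6).
S3: worse on fees (120 vs 6).
S4: worse on fees (62 vs 6).
S5: worse on fees (74 vs 6).
S6: worse on fees (16 vs 6).
S7: worse on fees (10 vs 6).
S8: worse on fees (18 vs 6).
S9: worse on fees (55 vs 6).
No option dominates S1.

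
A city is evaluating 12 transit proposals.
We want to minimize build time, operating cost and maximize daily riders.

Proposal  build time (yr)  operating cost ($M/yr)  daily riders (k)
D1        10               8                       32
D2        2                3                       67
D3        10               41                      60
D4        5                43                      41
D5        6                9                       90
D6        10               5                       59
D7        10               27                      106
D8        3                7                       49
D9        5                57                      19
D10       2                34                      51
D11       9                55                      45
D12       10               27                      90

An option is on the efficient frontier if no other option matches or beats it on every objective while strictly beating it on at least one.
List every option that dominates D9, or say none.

D2: build time 2≤5, operating cost 3≤57, daily riders 67≥19 — dominates D9.
D4: build time 5≤5, operating cost 43≤57, daily riders 41≥19 — dominates D9.
D8: build time 3≤5, operating cost 7≤57, daily riders 49≥19 — dominates D9.
D10: build time 2≤5, operating cost 34≤57, daily riders 51≥19 — dominates D9.
Others (D1, D3, D5, D6, D7, D11, D12) are each worse than D9 on at least one objective.

D2, D4, D8, D10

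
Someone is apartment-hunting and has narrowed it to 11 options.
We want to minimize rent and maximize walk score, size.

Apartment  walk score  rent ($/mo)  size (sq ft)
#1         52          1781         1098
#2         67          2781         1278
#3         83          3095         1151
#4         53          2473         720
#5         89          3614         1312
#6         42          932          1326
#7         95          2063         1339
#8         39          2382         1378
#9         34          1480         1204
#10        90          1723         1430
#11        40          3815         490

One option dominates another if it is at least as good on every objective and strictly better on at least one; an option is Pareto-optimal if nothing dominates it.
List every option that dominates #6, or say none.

none

#1: worse on rent (1781 vs 932).
#2: worse on rent (2781 vs 932).
#3: worse on rent (3095 vs 932).
#4: worse on rent (2473 vs 932).
#5: worse on rent (3614 vs 932).
#7: worse on rent (2063 vs 932).
#8: worse on walk score (39 vs 42).
#9: worse on walk score (34 vs 42).
#10: worse on rent (1723 vs 932).
#11: worse on walk score (40 vs 42).
No option dominates #6.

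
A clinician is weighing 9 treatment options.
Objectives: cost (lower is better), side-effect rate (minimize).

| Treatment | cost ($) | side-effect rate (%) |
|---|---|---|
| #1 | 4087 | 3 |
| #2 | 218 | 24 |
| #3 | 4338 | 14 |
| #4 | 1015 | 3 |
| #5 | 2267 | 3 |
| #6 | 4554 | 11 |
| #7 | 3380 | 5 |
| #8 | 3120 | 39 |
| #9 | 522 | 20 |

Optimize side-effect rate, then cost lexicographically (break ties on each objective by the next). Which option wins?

#4

First minimize side-effect rate: best is 3, kept {#1, #4, #5}.
Then minimize cost: best is 1015, kept {#4}.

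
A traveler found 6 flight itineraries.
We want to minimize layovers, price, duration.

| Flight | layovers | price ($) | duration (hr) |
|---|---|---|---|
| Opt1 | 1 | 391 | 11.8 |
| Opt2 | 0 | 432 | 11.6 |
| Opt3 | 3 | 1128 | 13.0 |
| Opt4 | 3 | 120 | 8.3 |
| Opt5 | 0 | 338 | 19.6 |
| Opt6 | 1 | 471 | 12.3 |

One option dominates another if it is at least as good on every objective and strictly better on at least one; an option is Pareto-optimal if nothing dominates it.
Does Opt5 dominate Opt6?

No

Opt5 vs Opt6: Opt5 is worse on duration (19.6 vs 12.3), so it does not dominate Opt6.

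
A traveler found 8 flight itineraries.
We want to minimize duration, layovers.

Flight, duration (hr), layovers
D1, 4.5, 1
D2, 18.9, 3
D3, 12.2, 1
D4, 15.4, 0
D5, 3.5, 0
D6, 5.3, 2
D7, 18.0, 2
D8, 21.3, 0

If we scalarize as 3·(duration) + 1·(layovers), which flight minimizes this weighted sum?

D5

D1: 3·4.5 + 1·1 = 14.5
D2: 3·18.9 + 1·3 = 59.7
D3: 3·12.2 + 1·1 = 37.6
D4: 3·15.4 + 1·0 = 46.2
D5: 3·3.5 + 1·0 = 10.5
D6: 3·5.3 + 1·2 = 17.9
D7: 3·18.0 + 1·2 = 56.0
D8: 3·21.3 + 1·0 = 63.9
Lowest: D5 at 10.5.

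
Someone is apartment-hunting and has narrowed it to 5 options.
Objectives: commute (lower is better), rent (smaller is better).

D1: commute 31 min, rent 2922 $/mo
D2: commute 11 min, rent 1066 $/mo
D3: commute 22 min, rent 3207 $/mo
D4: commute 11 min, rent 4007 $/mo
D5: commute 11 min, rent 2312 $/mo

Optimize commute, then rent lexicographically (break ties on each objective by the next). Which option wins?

First minimize commute: best is 11, kept {D2, D4, D5}.
Then minimize rent: best is 1066, kept {D2}.

D2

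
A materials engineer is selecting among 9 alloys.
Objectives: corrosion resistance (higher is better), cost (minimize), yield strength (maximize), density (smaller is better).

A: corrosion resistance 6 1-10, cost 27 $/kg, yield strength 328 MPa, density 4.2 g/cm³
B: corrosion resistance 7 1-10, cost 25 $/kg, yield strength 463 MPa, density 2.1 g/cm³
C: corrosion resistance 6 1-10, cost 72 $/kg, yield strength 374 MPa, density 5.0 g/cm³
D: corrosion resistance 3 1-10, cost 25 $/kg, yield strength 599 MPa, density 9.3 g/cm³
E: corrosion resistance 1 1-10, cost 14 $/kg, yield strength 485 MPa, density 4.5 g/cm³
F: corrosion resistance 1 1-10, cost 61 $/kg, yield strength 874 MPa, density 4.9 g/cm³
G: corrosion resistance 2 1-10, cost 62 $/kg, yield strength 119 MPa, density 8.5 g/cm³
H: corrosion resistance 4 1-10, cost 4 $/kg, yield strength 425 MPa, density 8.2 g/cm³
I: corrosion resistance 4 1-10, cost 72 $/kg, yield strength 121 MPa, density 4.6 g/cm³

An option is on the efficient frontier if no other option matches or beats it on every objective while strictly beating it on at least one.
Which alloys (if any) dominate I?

A, B

A: corrosion resistance 6≥4, cost 27≤72, yield strength 328≥121, density 4.2≤4.6 — dominates I.
B: corrosion resistance 7≥4, cost 25≤72, yield strength 463≥121, density 2.1≤4.6 — dominates I.
Others (C, D, E, F, G, H) are each worse than I on at least one objective.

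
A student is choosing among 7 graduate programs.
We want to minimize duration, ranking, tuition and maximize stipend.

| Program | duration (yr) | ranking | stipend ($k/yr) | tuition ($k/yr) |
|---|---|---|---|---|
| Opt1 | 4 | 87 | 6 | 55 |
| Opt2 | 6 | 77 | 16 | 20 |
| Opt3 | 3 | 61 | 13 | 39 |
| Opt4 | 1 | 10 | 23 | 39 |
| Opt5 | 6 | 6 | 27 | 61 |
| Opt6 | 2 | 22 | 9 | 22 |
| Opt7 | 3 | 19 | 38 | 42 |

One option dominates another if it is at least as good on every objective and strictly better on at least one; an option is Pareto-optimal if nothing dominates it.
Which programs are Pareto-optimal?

Opt1: dominated by Opt3 (duration 3≤4, ranking 61≤87, stipend 13≥6, tuition 39≤55).
Opt2: not dominated (best tuition).
Opt3: dominated by Opt4 (duration 1≤3, ranking 10≤61, stipend 23≥13, tuition 39≤39).
Opt4: not dominated (best duration).
Opt5: not dominated (best ranking).
Opt6: not dominated.
Opt7: not dominated (best stipend).

Opt2, Opt4, Opt5, Opt6, Opt7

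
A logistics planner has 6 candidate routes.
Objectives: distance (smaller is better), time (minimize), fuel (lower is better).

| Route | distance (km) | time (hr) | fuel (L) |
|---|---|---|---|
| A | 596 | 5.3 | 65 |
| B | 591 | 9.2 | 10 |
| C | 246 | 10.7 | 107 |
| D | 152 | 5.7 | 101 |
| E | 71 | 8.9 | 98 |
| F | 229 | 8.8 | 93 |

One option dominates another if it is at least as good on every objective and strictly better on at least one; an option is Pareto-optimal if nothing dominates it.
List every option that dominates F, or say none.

A: worse on distance (596 vs 229).
B: worse on distance (591 vs 229).
C: worse on distance (246 vs 229).
D: worse on fuel (101 vs 93).
E: worse on time (8.9 vs 8.8).
No option dominates F.

none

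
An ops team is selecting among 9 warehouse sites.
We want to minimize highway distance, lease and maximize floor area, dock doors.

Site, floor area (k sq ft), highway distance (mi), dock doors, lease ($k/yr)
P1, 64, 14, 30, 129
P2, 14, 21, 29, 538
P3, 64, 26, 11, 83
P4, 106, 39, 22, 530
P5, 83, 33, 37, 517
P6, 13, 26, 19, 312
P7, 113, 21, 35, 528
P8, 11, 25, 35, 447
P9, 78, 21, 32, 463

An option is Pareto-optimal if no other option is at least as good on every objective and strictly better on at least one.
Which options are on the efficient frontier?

P1, P3, P5, P7, P8, P9

P1: not dominated (best highway distance).
P2: dominated by P1 (floor area 64≥14, highway distance 14≤21, dock doors 30≥29, lease 129≤538).
P3: not dominated (best lease).
P4: dominated by P7 (floor area 113≥106, highway distance 21≤39, dock doors 35≥22, lease 528≤530).
P5: not dominated (best dock doors).
P6: dominated by P1 (floor area 64≥13, highway distance 14≤26, dock doors 30≥19, lease 129≤312).
P7: not dominated (best floor area).
P8: not dominated.
P9: not dominated.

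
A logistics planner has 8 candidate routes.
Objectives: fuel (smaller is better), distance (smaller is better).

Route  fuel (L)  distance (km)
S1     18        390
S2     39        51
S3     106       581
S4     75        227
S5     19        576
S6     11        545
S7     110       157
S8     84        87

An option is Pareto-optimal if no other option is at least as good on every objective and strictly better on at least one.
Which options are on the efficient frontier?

S1: not dominated.
S2: not dominated (best distance).
S3: dominated by S1 (fuel 18≤106, distance 390≤581).
S4: dominated by S2 (fuel 39≤75, distance 51≤227).
S5: dominated by S1 (fuel 18≤19, distance 390≤576).
S6: not dominated (best fuel).
S7: dominated by S2 (fuel 39≤110, distance 51≤157).
S8: dominated by S2 (fuel 39≤84, distance 51≤87).

S1, S2, S6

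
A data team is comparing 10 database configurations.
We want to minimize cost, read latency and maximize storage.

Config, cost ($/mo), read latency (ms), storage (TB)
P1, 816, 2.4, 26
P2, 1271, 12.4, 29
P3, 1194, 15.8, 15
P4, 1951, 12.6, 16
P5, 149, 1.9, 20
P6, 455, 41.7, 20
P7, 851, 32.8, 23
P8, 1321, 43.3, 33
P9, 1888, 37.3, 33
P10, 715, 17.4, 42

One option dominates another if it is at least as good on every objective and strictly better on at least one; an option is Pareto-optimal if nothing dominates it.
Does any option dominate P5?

No

P1: worse on cost (816 vs 149).
P2: worse on cost (1271 vs 149).
P3: worse on cost (1194 vs 149).
P4: worse on cost (1951 vs 149).
P6: worse on cost (455 vs 149).
P7: worse on cost (851 vs 149).
P8: worse on cost (1321 vs 149).
P9: worse on cost (1888 vs 149).
P10: worse on cost (715 vs 149).
No option is at least as good as P5 on every objective and strictly better on one.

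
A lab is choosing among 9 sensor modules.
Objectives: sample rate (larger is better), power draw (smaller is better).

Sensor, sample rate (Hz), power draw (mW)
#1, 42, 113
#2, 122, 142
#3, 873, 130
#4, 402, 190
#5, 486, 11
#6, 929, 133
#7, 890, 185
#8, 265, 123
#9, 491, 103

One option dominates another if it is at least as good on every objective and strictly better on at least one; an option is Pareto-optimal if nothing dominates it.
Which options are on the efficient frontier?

#3, #5, #6, #9

#1: dominated by #5 (sample rate 486≥42, power draw 11≤113).
#2: dominated by #3 (sample rate 873≥122, power draw 130≤142).
#3: not dominated.
#4: dominated by #3 (sample rate 873≥402, power draw 130≤190).
#5: not dominated (best power draw).
#6: not dominated (best sample rate).
#7: dominated by #6 (sample rate 929≥890, power draw 133≤185).
#8: dominated by #5 (sample rate 486≥265, power draw 11≤123).
#9: not dominated.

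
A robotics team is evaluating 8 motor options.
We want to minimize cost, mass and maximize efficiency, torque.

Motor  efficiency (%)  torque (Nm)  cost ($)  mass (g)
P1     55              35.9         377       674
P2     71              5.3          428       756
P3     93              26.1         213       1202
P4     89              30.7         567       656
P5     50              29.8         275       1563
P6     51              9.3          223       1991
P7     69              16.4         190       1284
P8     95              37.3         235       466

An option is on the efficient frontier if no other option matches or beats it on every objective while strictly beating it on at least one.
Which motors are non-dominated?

P1: dominated by P8 (efficiency 95≥55, torque 37.3≥35.9, cost 235≤377, mass 466≤674).
P2: dominated by P8 (efficiency 95≥71, torque 37.3≥5.3, cost 235≤428, mass 466≤756).
P3: not dominated.
P4: dominated by P8 (efficiency 95≥89, torque 37.3≥30.7, cost 235≤567, mass 466≤656).
P5: dominated by P8 (efficiency 95≥50, torque 37.3≥29.8, cost 235≤275, mass 466≤1563).
P6: dominated by P3 (efficiency 93≥51, torque 26.1≥9.3, cost 213≤223, mass 1202≤1991).
P7: not dominated (best cost).
P8: not dominated (best efficiency).

P3, P7, P8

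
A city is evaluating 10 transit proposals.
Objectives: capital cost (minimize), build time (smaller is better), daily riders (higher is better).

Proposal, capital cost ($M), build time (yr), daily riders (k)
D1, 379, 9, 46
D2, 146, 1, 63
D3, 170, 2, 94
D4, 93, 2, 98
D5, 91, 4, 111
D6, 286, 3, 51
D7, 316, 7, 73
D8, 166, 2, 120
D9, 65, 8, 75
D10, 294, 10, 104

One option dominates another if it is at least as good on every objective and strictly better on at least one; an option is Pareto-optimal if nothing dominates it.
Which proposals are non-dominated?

D1: dominated by D2 (capital cost 146≤379, build time 1≤9, daily riders 63≥46).
D2: not dominated (best build time).
D3: dominated by D4 (capital cost 93≤170, build time 2≤2, daily riders 98≥94).
D4: not dominated.
D5: not dominated.
D6: dominated by D2 (capital cost 146≤286, build time 1≤3, daily riders 63≥51).
D7: dominated by D3 (capital cost 170≤316, build time 2≤7, daily riders 94≥73).
D8: not dominated (best daily riders).
D9: not dominated (best capital cost).
D10: dominated by D5 (capital cost 91≤294, build time 4≤10, daily riders 111≥104).

D2, D4, D5, D8, D9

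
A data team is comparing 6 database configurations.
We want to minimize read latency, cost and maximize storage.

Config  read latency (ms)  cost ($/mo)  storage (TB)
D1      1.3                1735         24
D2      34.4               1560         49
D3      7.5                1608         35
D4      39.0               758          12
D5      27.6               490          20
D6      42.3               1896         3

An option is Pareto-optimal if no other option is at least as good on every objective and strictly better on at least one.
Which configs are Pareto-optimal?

D1, D2, D3, D5

D1: not dominated (best read latency).
D2: not dominated (best storage).
D3: not dominated.
D4: dominated by D5 (read latency 27.6≤39.0, cost 490≤758, storage 20≥12).
D5: not dominated (best cost).
D6: dominated by D1 (read latency 1.3≤42.3, cost 1735≤1896, storage 24≥3).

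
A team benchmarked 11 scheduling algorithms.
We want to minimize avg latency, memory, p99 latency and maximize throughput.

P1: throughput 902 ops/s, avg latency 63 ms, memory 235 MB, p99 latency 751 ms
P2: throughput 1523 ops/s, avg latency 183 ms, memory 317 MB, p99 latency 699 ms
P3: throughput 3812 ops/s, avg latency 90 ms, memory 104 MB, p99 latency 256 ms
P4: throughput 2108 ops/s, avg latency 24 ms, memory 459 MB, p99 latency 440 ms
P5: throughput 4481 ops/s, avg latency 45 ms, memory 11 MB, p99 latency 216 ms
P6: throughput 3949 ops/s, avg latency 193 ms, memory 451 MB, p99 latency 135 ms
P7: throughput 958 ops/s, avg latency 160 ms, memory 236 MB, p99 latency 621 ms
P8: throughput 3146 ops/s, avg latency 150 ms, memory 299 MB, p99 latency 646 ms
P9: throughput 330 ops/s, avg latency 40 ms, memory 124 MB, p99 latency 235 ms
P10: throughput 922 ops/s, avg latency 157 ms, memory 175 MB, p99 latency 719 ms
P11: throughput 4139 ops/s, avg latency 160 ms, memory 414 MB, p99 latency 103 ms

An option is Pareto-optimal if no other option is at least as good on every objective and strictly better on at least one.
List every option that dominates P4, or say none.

none

P1: worse on throughput (902 vs 2108).
P2: worse on throughput (1523 vs 2108).
P3: worse on avg latency (90 vs 24).
P5: worse on avg latency (45 vs 24).
P6: worse on avg latency (193 vs 24).
P7: worse on throughput (958 vs 2108).
P8: worse on avg latency (150 vs 24).
P9: worse on throughput (330 vs 2108).
P10: worse on throughput (922 vs 2108).
P11: worse on avg latency (160 vs 24).
No option dominates P4.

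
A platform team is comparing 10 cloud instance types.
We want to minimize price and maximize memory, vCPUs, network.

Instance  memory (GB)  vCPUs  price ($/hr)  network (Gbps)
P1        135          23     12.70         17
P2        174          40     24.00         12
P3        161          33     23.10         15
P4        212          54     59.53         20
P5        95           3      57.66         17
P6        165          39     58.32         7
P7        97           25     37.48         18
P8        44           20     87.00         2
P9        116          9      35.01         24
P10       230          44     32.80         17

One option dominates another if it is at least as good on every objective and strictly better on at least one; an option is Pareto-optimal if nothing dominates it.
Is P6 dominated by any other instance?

Yes

P2 vs P6: memory 174≥165, vCPUs 40≥39, price 24.00≤58.32, network 12≥7 — P2 is at least as good on every objective and strictly better on at least one, so P2 dominates P6.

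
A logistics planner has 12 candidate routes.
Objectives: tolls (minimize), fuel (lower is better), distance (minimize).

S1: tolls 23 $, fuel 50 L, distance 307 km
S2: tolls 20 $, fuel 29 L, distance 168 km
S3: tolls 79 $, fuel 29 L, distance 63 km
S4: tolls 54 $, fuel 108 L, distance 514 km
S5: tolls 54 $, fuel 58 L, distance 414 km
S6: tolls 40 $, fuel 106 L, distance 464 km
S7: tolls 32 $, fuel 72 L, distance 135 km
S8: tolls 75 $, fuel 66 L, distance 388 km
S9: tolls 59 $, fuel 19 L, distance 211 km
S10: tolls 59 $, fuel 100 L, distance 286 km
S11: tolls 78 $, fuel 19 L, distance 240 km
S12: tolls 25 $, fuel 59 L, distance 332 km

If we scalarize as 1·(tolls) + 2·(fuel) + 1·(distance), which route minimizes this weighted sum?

S1: 1·23 + 2·50 + 1·307 = 430
S2: 1·20 + 2·29 + 1·168 = 246
S3: 1·79 + 2·29 + 1·63 = 200
S4: 1·54 + 2·108 + 1·514 = 784
S5: 1·54 + 2·58 + 1·414 = 584
S6: 1·40 + 2·106 + 1·464 = 716
S7: 1·32 + 2·72 + 1·135 = 311
S8: 1·75 + 2·66 + 1·388 = 595
S9: 1·59 + 2·19 + 1·211 = 308
S10: 1·59 + 2·100 + 1·286 = 545
S11: 1·78 + 2·19 + 1·240 = 356
S12: 1·25 + 2·59 + 1·332 = 475
Lowest: S3 at 200.

S3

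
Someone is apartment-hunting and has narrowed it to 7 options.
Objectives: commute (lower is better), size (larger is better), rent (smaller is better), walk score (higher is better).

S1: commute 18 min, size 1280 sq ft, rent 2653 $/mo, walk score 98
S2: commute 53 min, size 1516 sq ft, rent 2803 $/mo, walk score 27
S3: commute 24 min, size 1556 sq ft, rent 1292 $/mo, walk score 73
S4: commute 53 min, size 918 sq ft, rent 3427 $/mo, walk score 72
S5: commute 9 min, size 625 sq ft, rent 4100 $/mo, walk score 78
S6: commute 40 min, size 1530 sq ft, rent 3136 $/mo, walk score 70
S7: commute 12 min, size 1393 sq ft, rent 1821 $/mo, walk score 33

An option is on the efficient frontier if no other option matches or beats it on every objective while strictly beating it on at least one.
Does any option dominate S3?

No

S1: worse on size (1280 vs 1556).
S2: worse on commute (53 vs 24).
S4: worse on commute (53 vs 24).
S5: worse on size (625 vs 1556).
S6: worse on commute (40 vs 24).
S7: worse on size (1393 vs 1556).
No option is at least as good as S3 on every objective and strictly better on one.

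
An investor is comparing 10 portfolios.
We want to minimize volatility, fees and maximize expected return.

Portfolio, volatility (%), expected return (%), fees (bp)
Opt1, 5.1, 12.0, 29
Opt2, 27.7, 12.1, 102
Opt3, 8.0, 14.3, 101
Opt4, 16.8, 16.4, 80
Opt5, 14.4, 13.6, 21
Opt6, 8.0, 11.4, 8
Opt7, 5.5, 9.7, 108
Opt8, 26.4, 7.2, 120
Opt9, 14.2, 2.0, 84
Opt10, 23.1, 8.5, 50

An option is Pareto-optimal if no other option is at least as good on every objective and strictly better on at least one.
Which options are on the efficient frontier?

Opt1, Opt3, Opt4, Opt5, Opt6

Opt1: not dominated (best volatility).
Opt2: dominated by Opt3 (volatility 8.0≤27.7, expected return 14.3≥12.1, fees 101≤102).
Opt3: not dominated.
Opt4: not dominated (best expected return).
Opt5: not dominated.
Opt6: not dominated (best fees).
Opt7: dominated by Opt1 (volatility 5.1≤5.5, expected return 12.0≥9.7, fees 29≤108).
Opt8: dominated by Opt1 (volatility 5.1≤26.4, expected return 12.0≥7.2, fees 29≤120).
Opt9: dominated by Opt1 (volatility 5.1≤14.2, expected return 12.0≥2.0, fees 29≤84).
Opt10: dominated by Opt1 (volatility 5.1≤23.1, expected return 12.0≥8.5, fees 29≤50).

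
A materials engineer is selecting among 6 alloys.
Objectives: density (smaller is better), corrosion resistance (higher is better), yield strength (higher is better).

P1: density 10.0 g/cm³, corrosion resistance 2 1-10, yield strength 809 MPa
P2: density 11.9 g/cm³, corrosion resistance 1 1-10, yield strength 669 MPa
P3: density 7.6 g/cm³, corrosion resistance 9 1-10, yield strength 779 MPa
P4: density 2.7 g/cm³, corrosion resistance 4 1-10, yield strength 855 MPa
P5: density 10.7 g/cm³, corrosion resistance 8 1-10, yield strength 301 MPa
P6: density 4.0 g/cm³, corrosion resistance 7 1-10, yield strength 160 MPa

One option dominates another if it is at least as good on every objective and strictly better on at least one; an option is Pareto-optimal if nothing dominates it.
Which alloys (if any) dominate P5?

P3

P3: density 7.6≤10.7, corrosion resistance 9≥8, yield strength 779≥301 — dominates P5.
Others (P1, P2, P4, P6) are each worse than P5 on at least one objective.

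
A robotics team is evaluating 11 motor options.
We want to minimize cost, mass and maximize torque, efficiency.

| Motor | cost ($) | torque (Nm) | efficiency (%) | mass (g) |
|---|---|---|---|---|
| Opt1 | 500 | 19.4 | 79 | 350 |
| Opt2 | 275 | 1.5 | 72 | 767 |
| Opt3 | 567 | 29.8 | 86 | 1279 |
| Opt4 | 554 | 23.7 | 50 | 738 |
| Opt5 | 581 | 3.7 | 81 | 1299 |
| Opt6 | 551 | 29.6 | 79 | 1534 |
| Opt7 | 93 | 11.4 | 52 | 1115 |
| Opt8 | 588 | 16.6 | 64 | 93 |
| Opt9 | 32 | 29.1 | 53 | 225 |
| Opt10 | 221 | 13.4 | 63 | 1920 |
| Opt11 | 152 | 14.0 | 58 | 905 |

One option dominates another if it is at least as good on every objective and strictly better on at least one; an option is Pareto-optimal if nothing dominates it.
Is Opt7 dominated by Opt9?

Yes

Opt9 vs Opt7: cost 32≤93, torque 29.1≥11.4, efficiency 53≥52, mass 225≤1115 — Opt9 is at least as good on every objective with at least one strict improvement.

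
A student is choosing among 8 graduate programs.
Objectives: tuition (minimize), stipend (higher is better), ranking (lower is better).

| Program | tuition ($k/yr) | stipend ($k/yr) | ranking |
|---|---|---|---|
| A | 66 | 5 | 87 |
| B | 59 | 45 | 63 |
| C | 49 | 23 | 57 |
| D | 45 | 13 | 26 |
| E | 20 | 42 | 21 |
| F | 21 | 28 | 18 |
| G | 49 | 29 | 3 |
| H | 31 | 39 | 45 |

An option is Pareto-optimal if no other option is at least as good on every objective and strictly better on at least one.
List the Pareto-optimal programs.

A: dominated by B (tuition 59≤66, stipend 45≥5, ranking 63≤87).
B: not dominated (best stipend).
C: dominated by E (tuition 20≤49, stipend 42≥23, ranking 21≤57).
D: dominated by E (tuition 20≤45, stipend 42≥13, ranking 21≤26).
E: not dominated (best tuition).
F: not dominated.
G: not dominated (best ranking).
H: dominated by E (tuition 20≤31, stipend 42≥39, ranking 21≤45).

B, E, F, G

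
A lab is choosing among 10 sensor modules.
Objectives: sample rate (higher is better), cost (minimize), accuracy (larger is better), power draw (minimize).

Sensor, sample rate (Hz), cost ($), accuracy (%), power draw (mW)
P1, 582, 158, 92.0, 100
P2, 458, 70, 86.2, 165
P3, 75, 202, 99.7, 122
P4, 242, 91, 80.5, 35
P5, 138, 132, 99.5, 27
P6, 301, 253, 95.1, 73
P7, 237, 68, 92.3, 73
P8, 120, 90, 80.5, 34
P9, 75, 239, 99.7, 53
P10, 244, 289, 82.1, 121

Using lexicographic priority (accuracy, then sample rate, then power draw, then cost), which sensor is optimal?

P9

First maximize accuracy: best is 99.7, kept {P3, P9}.
Then maximize sample rate: best is 75, kept {P3, P9}.
Then minimize power draw: best is 53, kept {P9}.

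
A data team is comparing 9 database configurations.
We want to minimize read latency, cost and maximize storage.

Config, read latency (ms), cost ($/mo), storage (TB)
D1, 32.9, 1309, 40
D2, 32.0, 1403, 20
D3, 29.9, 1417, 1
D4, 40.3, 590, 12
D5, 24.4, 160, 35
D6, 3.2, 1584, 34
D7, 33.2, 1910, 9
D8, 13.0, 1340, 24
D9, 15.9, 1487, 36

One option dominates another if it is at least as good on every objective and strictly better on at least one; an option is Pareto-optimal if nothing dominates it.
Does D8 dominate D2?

Yes

D8 vs D2: read latency 13.0≤32.0, cost 1340≤1403, storage 24≥20 — D8 is at least as good on every objective with at least one strict improvement.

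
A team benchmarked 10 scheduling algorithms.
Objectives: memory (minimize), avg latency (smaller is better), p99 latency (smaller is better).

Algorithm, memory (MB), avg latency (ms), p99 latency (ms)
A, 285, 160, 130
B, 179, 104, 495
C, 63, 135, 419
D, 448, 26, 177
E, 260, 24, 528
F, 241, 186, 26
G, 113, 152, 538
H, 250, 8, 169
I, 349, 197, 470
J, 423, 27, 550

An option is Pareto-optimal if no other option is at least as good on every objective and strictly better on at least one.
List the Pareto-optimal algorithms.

A, B, C, F, H

A: not dominated.
B: not dominated.
C: not dominated (best memory).
D: dominated by H (memory 250≤448, avg latency 8≤26, p99 latency 169≤177).
E: dominated by H (memory 250≤260, avg latency 8≤24, p99 latency 169≤528).
F: not dominated (best p99 latency).
G: dominated by C (memory 63≤113, avg latency 135≤152, p99 latency 419≤538).
H: not dominated (best avg latency).
I: dominated by A (memory 285≤349, avg latency 160≤197, p99 latency 130≤470).
J: dominated by E (memory 260≤423, avg latency 24≤27, p99 latency 528≤550).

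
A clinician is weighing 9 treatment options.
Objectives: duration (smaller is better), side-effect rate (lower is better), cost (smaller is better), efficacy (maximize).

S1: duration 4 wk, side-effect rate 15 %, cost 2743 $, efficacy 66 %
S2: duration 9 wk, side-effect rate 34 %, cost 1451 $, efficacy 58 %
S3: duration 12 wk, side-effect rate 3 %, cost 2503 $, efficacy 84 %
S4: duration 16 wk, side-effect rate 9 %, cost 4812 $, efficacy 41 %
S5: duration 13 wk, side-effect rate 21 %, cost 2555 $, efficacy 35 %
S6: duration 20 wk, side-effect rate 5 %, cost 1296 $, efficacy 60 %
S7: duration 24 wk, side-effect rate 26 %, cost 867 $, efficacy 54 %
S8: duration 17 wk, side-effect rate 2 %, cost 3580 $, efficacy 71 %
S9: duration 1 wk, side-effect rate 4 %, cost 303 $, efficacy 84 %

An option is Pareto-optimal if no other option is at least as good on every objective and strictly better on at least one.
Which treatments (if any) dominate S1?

S9: duration 1≤4, side-effect rate 4≤15, cost 303≤2743, efficacy 84≥66 — dominates S1.
Others (S2, S3, S4, S5, S6, S7, S8) are each worse than S1 on at least one objective.

S9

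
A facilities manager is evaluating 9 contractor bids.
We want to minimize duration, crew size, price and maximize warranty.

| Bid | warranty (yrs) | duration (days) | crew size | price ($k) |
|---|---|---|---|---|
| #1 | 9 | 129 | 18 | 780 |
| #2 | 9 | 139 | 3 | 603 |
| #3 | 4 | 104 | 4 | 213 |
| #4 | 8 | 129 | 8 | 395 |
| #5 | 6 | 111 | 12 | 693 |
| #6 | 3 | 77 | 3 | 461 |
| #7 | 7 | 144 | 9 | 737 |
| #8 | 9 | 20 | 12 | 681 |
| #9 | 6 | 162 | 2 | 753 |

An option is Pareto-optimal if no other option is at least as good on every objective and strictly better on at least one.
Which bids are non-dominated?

#1: dominated by #8 (warranty 9≥9, duration 20≤129, crew size 12≤18, price 681≤780).
#2: not dominated.
#3: not dominated (best price).
#4: not dominated.
#5: dominated by #8 (warranty 9≥6, duration 20≤111, crew size 12≤12, price 681≤693).
#6: not dominated.
#7: dominated by #2 (warranty 9≥7, duration 139≤144, crew size 3≤9, price 603≤737).
#8: not dominated (best duration).
#9: not dominated (best crew size).

#2, #3, #4, #6, #8, #9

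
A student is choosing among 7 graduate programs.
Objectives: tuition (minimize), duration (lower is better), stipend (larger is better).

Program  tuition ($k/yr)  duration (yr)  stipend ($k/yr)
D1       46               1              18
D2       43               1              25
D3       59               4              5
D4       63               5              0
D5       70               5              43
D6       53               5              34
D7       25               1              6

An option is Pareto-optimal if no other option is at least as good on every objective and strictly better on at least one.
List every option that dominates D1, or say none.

D2: tuition 43≤46, duration 1≤1, stipend 25≥18 — dominates D1.
Others (D3, D4, D5, D6, D7) are each worse than D1 on at least one objective.

D2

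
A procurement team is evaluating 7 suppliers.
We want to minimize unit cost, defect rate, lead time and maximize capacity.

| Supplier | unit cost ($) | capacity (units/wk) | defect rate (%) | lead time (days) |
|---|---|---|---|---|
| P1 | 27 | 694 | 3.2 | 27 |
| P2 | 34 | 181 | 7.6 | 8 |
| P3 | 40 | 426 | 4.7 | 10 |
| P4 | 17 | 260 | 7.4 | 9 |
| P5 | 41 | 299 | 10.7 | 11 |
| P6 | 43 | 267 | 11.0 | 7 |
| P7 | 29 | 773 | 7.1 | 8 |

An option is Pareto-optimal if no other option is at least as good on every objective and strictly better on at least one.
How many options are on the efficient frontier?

5

P1: not dominated (best defect rate).
P2: dominated by P7 (unit cost 29≤34, capacity 773≥181, defect rate 7.1≤7.6, lead time 8≤8).
P3: not dominated.
P4: not dominated (best unit cost).
P5: dominated by P3 (unit cost 40≤41, capacity 426≥299, defect rate 4.7≤10.7, lead time 10≤11).
P6: not dominated (best lead time).
P7: not dominated (best capacity).
Pareto-optimal: P1, P3, P4, P6, P7 → 5.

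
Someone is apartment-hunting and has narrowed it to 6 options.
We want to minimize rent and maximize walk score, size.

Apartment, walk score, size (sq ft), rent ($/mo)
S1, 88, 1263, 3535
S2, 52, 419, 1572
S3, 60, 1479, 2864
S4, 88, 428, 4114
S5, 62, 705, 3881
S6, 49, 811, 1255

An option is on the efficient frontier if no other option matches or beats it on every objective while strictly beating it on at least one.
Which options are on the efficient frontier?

S1: not dominated.
S2: not dominated.
S3: not dominated (best size).
S4: dominated by S1 (walk score 88≥88, size 1263≥428, rent 3535≤4114).
S5: dominated by S1 (walk score 88≥62, size 1263≥705, rent 3535≤3881).
S6: not dominated (best rent).

S1, S2, S3, S6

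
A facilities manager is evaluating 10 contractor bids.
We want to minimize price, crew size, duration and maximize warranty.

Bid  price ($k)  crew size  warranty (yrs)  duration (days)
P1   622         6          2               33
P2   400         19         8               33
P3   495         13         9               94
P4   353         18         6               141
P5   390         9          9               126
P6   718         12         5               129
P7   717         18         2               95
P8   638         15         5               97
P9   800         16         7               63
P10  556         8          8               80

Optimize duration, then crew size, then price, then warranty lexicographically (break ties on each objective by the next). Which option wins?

First minimize duration: best is 33, kept {P1, P2}.
Then minimize crew size: best is 6, kept {P1}.

P1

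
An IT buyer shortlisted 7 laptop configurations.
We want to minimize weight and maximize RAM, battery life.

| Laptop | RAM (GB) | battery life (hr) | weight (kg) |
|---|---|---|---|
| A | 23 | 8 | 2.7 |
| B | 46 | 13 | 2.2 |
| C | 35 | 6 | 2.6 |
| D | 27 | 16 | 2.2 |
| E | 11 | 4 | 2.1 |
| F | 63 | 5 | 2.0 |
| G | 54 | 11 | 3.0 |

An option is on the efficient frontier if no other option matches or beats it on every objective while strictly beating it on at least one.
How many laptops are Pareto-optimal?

A: dominated by B (RAM 46≥23, battery life 13≥8, weight 2.2≤2.7).
B: not dominated.
C: dominated by B (RAM 46≥35, battery life 13≥6, weight 2.2≤2.6).
D: not dominated (best battery life).
E: dominated by F (RAM 63≥11, battery life 5≥4, weight 2.0≤2.1).
F: not dominated (best RAM).
G: not dominated.
Pareto-optimal: B, D, F, G → 4.

4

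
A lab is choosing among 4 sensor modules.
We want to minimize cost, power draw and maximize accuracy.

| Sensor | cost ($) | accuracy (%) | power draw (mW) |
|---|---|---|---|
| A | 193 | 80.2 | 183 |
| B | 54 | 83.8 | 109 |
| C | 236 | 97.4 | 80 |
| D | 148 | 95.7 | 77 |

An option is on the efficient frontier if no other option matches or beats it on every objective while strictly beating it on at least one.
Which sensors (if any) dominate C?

A: worse on accuracy (80.2 vs 97.4).
B: worse on accuracy (83.8 vs 97.4).
D: worse on accuracy (95.7 vs 97.4).
No option dominates C.

none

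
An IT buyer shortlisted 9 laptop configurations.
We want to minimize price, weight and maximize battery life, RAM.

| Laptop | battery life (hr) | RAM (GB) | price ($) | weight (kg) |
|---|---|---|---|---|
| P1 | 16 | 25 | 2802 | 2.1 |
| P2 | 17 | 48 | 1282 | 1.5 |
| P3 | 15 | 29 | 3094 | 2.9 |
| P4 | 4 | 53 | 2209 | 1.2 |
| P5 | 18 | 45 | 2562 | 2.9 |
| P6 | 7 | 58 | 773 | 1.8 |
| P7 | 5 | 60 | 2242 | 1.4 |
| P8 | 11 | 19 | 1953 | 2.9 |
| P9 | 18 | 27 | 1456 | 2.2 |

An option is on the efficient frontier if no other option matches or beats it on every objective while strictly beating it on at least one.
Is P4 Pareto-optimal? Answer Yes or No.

Yes

P1: worse on RAM (25 vs 53).
P2: worse on RAM (48 vs 53).
P3: worse on RAM (29 vs 53).
P5: worse on RAM (45 vs 53).
P6: worse on weight (1.8 vs 1.2).
P7: worse on price (2242 vs 2209).
P8: worse on RAM (19 vs 53).
P9: worse on RAM (27 vs 53).
No option is at least as good as P4 on every objective and strictly better on one.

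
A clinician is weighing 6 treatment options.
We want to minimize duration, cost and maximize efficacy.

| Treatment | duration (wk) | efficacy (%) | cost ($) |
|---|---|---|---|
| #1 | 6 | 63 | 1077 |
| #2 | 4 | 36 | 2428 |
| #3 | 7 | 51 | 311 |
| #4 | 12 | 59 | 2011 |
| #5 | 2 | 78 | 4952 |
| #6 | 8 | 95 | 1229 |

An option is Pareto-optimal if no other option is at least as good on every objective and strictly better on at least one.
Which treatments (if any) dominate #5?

none

#1: worse on duration (6 vs 2).
#2: worse on duration (4 vs 2).
#3: worse on duration (7 vs 2).
#4: worse on duration (12 vs 2).
#6: worse on duration (8 vs 2).
No option dominates #5.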